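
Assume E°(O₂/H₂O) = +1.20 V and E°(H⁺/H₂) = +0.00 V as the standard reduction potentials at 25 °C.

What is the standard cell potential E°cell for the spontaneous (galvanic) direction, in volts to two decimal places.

The O₂/H₂O couple has the higher reduction potential, so it is the cathode; H⁺/H₂ is oxidised at the anode.
E°cell = E°(cathode) − E°(anode) = (+1.20) − (+0.00) = +1.20 V.
Since E°cell > 0, the reaction is spontaneous under standard conditions.

+1.20 V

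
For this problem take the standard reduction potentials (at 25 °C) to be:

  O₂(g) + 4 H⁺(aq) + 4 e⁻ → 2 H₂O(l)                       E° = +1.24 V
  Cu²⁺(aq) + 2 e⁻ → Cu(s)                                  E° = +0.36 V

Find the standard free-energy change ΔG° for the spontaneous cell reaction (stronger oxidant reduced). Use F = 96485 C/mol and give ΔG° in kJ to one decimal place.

O₂/H₂O (E° = +1.24 V) is the cathode; Cu²⁺/Cu (E° = +0.36 V) is the anode, so E°cell = +0.88 V.
Balancing electrons gives n = 4 (lcm of 4 and 2).
ΔG° = −nFE° = −(4)(96485)(+0.88) = -339,627 J = -339.6 kJ.

-339.6 kJ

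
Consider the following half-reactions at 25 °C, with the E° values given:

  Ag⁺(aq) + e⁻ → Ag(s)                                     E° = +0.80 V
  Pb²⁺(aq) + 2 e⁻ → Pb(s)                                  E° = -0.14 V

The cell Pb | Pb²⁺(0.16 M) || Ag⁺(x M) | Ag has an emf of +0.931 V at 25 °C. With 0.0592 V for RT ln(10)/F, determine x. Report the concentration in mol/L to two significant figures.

Ag⁺/Ag is the cathode, Pb²⁺/Pb the anode: E°cell = +0.94 V, n = 2.
Overall reaction: 2 Ag⁺(aq) + Pb(s) → 2 Ag(s) + Pb²⁺(aq); Q = [Pb²⁺]^1/[Ag⁺]^2.
From E = E° − (0.0592/n) log Q: log Q = (E° − E)·n/0.0592 = (+0.94 − (+0.931))·2/0.0592 = 0.3041.
So 2·log[Ag⁺] = 1·log(0.16) − log Q = -0.7959 − (0.3041) = -1.1000; log[Ag⁺] = -1.1000 / 2 = -0.5500; [Ag⁺] = 10^(-0.5500) ≈ 0.28 M.

0.28 M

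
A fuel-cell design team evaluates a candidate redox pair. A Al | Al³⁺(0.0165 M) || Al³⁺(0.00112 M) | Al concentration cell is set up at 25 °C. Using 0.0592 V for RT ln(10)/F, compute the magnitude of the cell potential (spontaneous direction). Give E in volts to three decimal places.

For a concentration cell E°cell = 0. The 0.0165 M side is the cathode (reduction is favoured where [Al³⁺] is higher).
With n = 3, E = −(0.0592/3) log([Al³⁺]ₐₙ/[Al³⁺]꜀ₐₜ) = −(0.0592/3) log(0.00112/0.0165) = −(0.0592/3)(-1.168) = +0.023 V.

+0.023 V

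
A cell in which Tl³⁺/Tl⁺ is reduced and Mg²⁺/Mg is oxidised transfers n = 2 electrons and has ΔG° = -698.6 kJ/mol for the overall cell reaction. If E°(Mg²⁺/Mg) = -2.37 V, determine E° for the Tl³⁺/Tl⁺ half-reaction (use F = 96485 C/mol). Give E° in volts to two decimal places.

E°cell = −ΔG°/(nF) = −(-698.6×10³)/((2)(96485)) = +3.620 V.
Since Tl³⁺/Tl⁺ is the cathode and Mg²⁺/Mg the anode, E°cell = E°(Tl³⁺/Tl⁺) − E°(Mg²⁺/Mg).
So E°(Tl³⁺/Tl⁺) = E°cell + E°(Mg²⁺/Mg) = +3.620 + (-2.37) = +1.25 V.

+1.25 V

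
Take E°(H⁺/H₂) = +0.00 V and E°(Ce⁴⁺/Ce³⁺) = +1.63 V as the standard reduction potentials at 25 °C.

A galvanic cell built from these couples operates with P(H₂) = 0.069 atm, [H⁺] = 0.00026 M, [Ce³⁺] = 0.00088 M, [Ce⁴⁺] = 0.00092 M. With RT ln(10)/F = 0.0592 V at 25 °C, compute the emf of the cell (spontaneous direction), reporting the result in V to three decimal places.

+1.809 V

Ce⁴⁺/Ce³⁺ is the cathode (higher E°), H⁺/H₂ the anode: E°cell = +1.63 − (+0.00) = +1.63 V, n = 2.
Overall: 2 Ce⁴⁺(aq) + H₂(g) → 2 Ce³⁺(aq) + 2 H⁺(aq)
Q = [Ce³⁺]^2·[H⁺]^2 / ([Ce⁴⁺]^2·P(H₂)); log Q = -6.048.
E = E° − (0.0592/n) log Q = +1.63 − (0.0592/2)(-6.048) = +1.809 V.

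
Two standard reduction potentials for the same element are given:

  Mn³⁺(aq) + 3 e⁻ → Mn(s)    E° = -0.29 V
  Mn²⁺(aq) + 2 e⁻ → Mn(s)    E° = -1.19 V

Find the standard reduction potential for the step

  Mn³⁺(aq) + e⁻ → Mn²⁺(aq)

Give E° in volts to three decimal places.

+1.510 V

Sequential free energies add, so n₃E°₃ = n₁E°₁ + n₂E°₂.
With n₃ = 3, and the known step contributing 2×(-1.19) V, the unknown satisfies 1·E° = 3×(-0.29) − 2×(-1.19) = +1.510.
E° = +1.510 / 1 = +1.510 V.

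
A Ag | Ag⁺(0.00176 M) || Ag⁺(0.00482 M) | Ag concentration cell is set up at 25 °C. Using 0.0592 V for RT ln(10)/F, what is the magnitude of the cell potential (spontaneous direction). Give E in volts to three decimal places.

+0.026 V

For a concentration cell E°cell = 0. The 0.00482 M side is the cathode (reduction is favoured where [Ag⁺] is higher).
With n = 1, E = −(0.0592/1) log([Ag⁺]ₐₙ/[Ag⁺]꜀ₐₜ) = −(0.0592/1) log(0.00176/0.00482) = −(0.0592/1)(-0.438) = +0.026 V.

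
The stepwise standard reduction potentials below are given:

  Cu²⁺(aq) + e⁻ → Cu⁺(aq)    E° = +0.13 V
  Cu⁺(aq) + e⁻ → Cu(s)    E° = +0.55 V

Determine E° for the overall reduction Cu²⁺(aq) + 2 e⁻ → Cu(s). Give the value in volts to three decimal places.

+0.340 V

Adding the free-energy changes (−nFE°) of the two steps gives −n₃FE°₃ = −n₁FE°₁ − n₂FE°₂.
E°₃ = (1×+0.13 + 1×+0.55) / 2 = (+0.680) / 2 = +0.340 V.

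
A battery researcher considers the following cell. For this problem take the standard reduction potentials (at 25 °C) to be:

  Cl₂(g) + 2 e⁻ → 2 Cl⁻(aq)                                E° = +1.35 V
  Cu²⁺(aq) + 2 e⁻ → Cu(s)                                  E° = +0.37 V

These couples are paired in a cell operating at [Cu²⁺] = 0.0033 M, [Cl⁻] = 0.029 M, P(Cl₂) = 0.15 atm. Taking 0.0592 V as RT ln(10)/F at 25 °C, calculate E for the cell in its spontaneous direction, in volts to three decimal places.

Cl₂/Cl⁻ is the cathode (higher E°), Cu²⁺/Cu the anode: E°cell = +1.35 − (+0.37) = +0.98 V, n = 2.
Overall: Cl₂(g) + Cu(s) → 2 Cl⁻(aq) + Cu²⁺(aq)
Q = [Cl⁻]^2·[Cu²⁺] / (P(Cl₂)); log Q = -4.733.
E = E° − (0.0592/n) log Q = +0.98 − (0.0592/2)(-4.733) = +1.120 V.

+1.120 V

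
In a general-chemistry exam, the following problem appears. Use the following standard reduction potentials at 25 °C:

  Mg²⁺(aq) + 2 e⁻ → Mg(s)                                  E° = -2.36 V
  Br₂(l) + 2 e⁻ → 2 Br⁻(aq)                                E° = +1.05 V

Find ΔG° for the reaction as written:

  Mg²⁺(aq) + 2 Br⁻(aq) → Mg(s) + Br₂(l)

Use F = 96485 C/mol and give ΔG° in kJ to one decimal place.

+658.0 kJ

As written, Mg²⁺/Mg is reduced (cathode) and Br₂/Br⁻ is oxidised (anode), so E°cell = (-2.36) − (+1.05) = -3.41 V.
Balancing electrons gives n = 2.
ΔG° = −nFE° = −(2)(96485)(-3.41) = 658,028 J = +658.0 kJ.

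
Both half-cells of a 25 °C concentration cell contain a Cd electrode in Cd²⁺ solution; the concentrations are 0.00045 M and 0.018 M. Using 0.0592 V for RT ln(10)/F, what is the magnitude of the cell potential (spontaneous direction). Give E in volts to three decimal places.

+0.047 V

For a concentration cell E°cell = 0. The 0.018 M side is the cathode (reduction is favoured where [Cd²⁺] is higher).
With n = 2, E = −(0.0592/2) log([Cd²⁺]ₐₙ/[Cd²⁺]꜀ₐₜ) = −(0.0592/2) log(0.00045/0.018) = −(0.0592/2)(-1.602) = +0.047 V.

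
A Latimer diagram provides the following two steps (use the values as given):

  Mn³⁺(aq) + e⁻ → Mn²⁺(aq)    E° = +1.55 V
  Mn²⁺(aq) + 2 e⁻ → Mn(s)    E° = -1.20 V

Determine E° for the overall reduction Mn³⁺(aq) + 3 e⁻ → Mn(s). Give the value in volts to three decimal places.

Adding the free-energy changes (−nFE°) of the two steps gives −n₃FE°₃ = −n₁FE°₁ − n₂FE°₂.
E°₃ = (1×+1.55 + 2×-1.20) / 3 = (-0.850) / 3 = -0.283 V.

-0.283 V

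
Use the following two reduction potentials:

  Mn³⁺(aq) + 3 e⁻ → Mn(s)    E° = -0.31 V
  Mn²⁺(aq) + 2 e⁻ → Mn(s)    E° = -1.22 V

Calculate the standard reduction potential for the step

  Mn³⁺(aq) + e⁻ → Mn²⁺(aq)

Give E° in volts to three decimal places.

Sequential free energies add, so n₃E°₃ = n₁E°₁ + n₂E°₂.
With n₃ = 3, and the known step contributing 2×(-1.22) V, the unknown satisfies 1·E° = 3×(-0.31) − 2×(-1.22) = +1.510.
E° = +1.510 / 1 = +1.510 V.

+1.510 V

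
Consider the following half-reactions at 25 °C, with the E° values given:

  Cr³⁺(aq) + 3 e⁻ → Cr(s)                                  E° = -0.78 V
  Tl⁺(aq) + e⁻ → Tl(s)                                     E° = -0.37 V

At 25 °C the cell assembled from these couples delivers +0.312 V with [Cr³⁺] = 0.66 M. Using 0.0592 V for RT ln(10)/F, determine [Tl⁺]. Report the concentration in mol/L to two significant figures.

Tl⁺/Tl is the cathode, Cr³⁺/Cr the anode: E°cell = +0.41 V, n = 3.
Overall reaction: 3 Tl⁺(aq) + Cr(s) → 3 Tl(s) + Cr³⁺(aq); Q = [Cr³⁺]^1/[Tl⁺]^3.
From E = E° − (0.0592/n) log Q: log Q = (E° − E)·n/0.0592 = (+0.41 − (+0.312))·3/0.0592 = 4.9662.
So 3·log[Tl⁺] = 1·log(0.66) − log Q = -0.1805 − (4.9662) = -5.1467; log[Tl⁺] = -5.1467 / 3 = -1.7156; [Tl⁺] = 10^(-1.7156) ≈ 0.019 M.

0.019 M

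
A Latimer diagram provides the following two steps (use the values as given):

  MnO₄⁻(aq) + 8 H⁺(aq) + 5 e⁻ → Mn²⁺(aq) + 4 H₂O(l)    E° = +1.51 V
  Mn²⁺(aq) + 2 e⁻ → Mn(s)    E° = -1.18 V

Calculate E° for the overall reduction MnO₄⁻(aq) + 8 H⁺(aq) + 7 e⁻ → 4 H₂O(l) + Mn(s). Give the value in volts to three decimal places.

+0.741 V

Standard free energies of sequential steps add: ΔG°₃ = ΔG°₁ + ΔG°₂, so n₃E°₃ = n₁E°₁ + n₂E°₂.
E°₃ = (5×+1.51 + 2×-1.18) / 7 = (+5.190) / 7 = +0.741 V.
E° values themselves are not directly additive — weighting by electron count is essential.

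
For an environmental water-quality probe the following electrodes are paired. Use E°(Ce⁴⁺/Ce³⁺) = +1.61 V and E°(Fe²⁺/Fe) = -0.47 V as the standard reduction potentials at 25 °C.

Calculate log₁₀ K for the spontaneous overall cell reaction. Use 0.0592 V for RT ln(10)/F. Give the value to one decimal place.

Cathode: Ce⁴⁺/Ce³⁺; anode: Fe²⁺/Fe. E°cell = +2.08 V, n = 2.
log K = nE°cell / 0.0592 = (2)(+2.08) / 0.0592 = 70.3.

70.3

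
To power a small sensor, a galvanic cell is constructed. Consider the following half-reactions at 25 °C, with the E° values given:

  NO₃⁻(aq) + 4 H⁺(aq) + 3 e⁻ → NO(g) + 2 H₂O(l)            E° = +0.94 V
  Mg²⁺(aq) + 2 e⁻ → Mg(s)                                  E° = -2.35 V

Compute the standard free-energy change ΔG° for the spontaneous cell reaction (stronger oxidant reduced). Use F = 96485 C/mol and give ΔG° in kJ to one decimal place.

NO₃⁻/NO (E° = +0.94 V) is the cathode; Mg²⁺/Mg (E° = -2.35 V) is the anode, so E°cell = +3.29 V.
Balancing electrons gives n = 6 (lcm of 3 and 2).
ΔG° = −nFE° = −(6)(96485)(+3.29) = -1,904,614 J = -1904.6 kJ.

-1904.6 kJ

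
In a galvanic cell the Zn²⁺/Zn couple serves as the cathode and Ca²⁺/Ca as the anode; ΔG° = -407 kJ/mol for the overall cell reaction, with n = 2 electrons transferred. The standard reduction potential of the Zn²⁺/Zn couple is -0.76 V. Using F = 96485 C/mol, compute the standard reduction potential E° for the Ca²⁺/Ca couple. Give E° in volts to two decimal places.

-2.87 V

E°cell = −ΔG°/(nF) = −(-407×10³)/((2)(96485)) = +2.109 V.
Since Zn²⁺/Zn is the cathode and Ca²⁺/Ca the anode, E°cell = E°(Zn²⁺/Zn) − E°(Ca²⁺/Ca).
So E°(Ca²⁺/Ca) = E°(Zn²⁺/Zn) − E°cell = (-0.76) − (+2.109) = -2.87 V.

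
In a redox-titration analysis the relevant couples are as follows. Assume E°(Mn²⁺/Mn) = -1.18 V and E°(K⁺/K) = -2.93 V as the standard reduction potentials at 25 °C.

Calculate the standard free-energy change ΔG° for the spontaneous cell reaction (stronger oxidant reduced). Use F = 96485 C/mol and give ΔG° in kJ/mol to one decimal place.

Mn²⁺/Mn (E° = -1.18 V) is the cathode; K⁺/K (E° = -2.93 V) is the anode, so E°cell = +1.75 V.
Balancing electrons gives n = 2 (lcm of 2 and 1).
ΔG° = −nFE° = −(2)(96485)(+1.75) = -337,698 J = -337.7 kJ/mol.

-337.7 kJ/mol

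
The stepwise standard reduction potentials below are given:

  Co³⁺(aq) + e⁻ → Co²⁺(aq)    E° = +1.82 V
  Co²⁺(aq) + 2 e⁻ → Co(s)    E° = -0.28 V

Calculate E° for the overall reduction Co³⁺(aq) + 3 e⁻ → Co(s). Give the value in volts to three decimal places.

Adding the free-energy changes (−nFE°) of the two steps gives −n₃FE°₃ = −n₁FE°₁ − n₂FE°₂.
E°₃ = (1×+1.82 + 2×-0.28) / 3 = (+1.260) / 3 = +0.420 V.

+0.420 V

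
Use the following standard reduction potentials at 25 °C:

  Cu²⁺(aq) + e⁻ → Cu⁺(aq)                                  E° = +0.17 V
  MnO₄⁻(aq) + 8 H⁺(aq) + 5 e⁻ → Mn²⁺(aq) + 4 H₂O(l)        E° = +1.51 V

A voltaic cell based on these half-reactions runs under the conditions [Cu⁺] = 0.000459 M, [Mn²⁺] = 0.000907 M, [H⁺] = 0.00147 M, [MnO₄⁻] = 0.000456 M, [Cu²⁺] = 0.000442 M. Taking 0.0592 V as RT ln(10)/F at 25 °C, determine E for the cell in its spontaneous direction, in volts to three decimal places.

+1.069 V

MnO₄⁻/Mn²⁺ is the cathode (higher E°), Cu²⁺/Cu⁺ the anode: E°cell = +1.51 − (+0.17) = +1.34 V, n = 5.
Overall: MnO₄⁻(aq) + 8 H⁺(aq) + 5 Cu⁺(aq) → Mn²⁺(aq) + 4 H₂O(l) + 5 Cu²⁺(aq)
Q = [Mn²⁺]·[Cu²⁺]^5 / ([MnO₄⁻]·[H⁺]^8·[Cu⁺]^5); log Q = 22.878.
E = E° − (0.0592/n) log Q = +1.34 − (0.0592/5)(22.878) = +1.069 V.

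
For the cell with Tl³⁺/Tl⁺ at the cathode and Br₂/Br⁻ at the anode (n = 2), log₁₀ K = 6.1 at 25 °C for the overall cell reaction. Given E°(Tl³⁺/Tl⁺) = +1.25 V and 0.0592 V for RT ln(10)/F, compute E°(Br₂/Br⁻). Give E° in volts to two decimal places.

+1.07 V

E°cell = (0.0592/n)·log K = (0.0592/2)(6.1) = +0.181 V.
Since Tl³⁺/Tl⁺ is the cathode and Br₂/Br⁻ the anode, E°cell = E°(Tl³⁺/Tl⁺) − E°(Br₂/Br⁻).
So E°(Br₂/Br⁻) = E°(Tl³⁺/Tl⁺) − E°cell = (+1.25) − (+0.181) = +1.07 V.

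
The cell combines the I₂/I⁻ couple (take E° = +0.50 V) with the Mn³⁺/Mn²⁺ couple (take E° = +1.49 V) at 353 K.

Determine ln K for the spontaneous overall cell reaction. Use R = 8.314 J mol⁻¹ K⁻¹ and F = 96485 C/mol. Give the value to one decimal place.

65.1

Cathode: Mn³⁺/Mn²⁺; anode: I₂/I⁻. E°cell = (+1.49) − (+0.50) = +0.99 V, with n = 2.
ΔG° = −nFE° = −RT ln K, so ln K = nFE°/(RT) = (2)(96485)(+0.99) / ((8.314)(353)) = 65.094.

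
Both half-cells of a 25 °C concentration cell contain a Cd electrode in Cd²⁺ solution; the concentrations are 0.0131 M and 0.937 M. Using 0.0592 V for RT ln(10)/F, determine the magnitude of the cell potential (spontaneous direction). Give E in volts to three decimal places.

For a concentration cell E°cell = 0. The 0.937 M side is the cathode (reduction is favoured where [Cd²⁺] is higher).
With n = 2, E = −(0.0592/2) log([Cd²⁺]ₐₙ/[Cd²⁺]꜀ₐₜ) = −(0.0592/2) log(0.0131/0.937) = −(0.0592/2)(-1.854) = +0.055 V.

+0.055 V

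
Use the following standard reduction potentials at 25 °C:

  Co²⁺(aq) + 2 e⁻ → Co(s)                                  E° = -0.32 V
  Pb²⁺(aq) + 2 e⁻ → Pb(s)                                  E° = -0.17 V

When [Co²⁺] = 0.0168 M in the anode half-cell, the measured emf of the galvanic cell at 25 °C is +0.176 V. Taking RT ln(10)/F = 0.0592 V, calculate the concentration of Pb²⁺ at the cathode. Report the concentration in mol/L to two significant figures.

0.13 M

Pb²⁺/Pb is the cathode, Co²⁺/Co the anode: E°cell = +0.15 V, n = 2.
Overall reaction: Pb²⁺(aq) + Co(s) → Pb(s) + Co²⁺(aq); Q = [Co²⁺]^1/[Pb²⁺]^1.
From E = E° − (0.0592/n) log Q: log Q = (E° − E)·n/0.0592 = (+0.15 − (+0.176))·2/0.0592 = -0.8784.
So 1·log[Pb²⁺] = 1·log(0.0168) − log Q = -1.7747 − (-0.8784) = -0.8963; [Pb²⁺] = 10^(-0.8963) ≈ 0.13 M.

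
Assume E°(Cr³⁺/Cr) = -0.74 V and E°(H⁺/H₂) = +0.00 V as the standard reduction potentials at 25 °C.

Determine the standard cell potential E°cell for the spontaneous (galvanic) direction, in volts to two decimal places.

The H⁺/H₂ couple has the higher reduction potential, so it is the cathode; Cr³⁺/Cr is oxidised at the anode.
E°cell = E°(cathode) − E°(anode) = (+0.00) − (-0.74) = +0.74 V.

+0.74 V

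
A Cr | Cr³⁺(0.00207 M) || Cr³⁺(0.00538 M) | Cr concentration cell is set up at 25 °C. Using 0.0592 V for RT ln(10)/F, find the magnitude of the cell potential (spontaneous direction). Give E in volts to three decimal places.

+0.008 V

For a concentration cell E°cell = 0. The 0.00538 M side is the cathode (reduction is favoured where [Cr³⁺] is higher).
With n = 3, E = −(0.0592/3) log([Cr³⁺]ₐₙ/[Cr³⁺]꜀ₐₜ) = −(0.0592/3) log(0.00207/0.00538) = −(0.0592/3)(-0.415) = +0.008 V.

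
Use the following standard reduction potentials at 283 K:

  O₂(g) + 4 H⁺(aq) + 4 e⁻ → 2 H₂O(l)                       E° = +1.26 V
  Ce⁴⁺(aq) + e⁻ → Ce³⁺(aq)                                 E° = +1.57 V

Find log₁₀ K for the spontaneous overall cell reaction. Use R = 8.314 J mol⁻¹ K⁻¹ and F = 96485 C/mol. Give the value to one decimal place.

22.1

Cathode: Ce⁴⁺/Ce³⁺; anode: O₂/H₂O. E°cell = (+1.57) − (+1.26) = +0.31 V, with n = 4.
ΔG° = −nFE° = −RT ln K, so ln K = nFE°/(RT) = (4)(96485)(+0.31) / ((8.314)(283)) = 50.849.
log₁₀ K = 50.849 / ln 10 = 22.1.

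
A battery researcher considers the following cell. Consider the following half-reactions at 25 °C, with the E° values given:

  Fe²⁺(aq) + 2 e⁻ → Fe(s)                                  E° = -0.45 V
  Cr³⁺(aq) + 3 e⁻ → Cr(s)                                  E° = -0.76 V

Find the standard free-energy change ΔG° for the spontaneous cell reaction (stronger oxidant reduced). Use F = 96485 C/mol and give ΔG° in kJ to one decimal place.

Fe²⁺/Fe (E° = -0.45 V) is the cathode; Cr³⁺/Cr (E° = -0.76 V) is the anode, so E°cell = +0.31 V.
Balancing electrons gives n = 6 (lcm of 2 and 3).
ΔG° = −nFE° = −(6)(96485)(+0.31) = -179,462 J = -179.5 kJ.

-179.5 kJ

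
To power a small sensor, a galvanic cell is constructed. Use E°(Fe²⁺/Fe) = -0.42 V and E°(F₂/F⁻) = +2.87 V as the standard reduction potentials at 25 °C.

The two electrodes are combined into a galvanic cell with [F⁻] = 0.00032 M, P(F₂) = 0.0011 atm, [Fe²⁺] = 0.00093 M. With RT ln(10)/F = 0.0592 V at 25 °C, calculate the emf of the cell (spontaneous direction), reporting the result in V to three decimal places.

F₂/F⁻ is the cathode (higher E°), Fe²⁺/Fe the anode: E°cell = +2.87 − (-0.42) = +3.29 V, n = 2.
Overall: F₂(g) + Fe(s) → 2 F⁻(aq) + Fe²⁺(aq)
Q = [F⁻]^2·[Fe²⁺] / (P(F₂)); log Q = -7.063.
E = E° − (0.0592/n) log Q = +3.29 − (0.0592/2)(-7.063) = +3.499 V.

+3.499 V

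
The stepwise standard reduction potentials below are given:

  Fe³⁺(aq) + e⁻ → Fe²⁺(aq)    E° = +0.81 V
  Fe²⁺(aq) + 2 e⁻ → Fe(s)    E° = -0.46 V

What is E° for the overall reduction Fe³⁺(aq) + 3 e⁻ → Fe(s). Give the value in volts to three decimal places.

-0.037 V

Standard free energies of sequential steps add: ΔG°₃ = ΔG°₁ + ΔG°₂, so n₃E°₃ = n₁E°₁ + n₂E°₂.
E°₃ = (1×+0.81 + 2×-0.46) / 3 = (-0.110) / 3 = -0.037 V.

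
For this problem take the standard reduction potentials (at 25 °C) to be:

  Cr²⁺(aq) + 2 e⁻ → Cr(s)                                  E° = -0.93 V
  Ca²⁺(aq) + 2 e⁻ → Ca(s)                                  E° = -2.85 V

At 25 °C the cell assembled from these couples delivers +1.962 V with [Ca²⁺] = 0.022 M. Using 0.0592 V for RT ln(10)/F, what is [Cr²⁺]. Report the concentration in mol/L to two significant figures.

Cr²⁺/Cr is the cathode, Ca²⁺/Ca the anode: E°cell = +1.92 V, n = 2.
Overall reaction: Cr²⁺(aq) + Ca(s) → Cr(s) + Ca²⁺(aq); Q = [Ca²⁺]^1/[Cr²⁺]^1.
From E = E° − (0.0592/n) log Q: log Q = (E° − E)·n/0.0592 = (+1.92 − (+1.962))·2/0.0592 = -1.4189.
So 1·log[Cr²⁺] = 1·log(0.022) − log Q = -1.6576 − (-1.4189) = -0.2387; [Cr²⁺] = 10^(-0.2387) ≈ 0.58 M.

0.58 M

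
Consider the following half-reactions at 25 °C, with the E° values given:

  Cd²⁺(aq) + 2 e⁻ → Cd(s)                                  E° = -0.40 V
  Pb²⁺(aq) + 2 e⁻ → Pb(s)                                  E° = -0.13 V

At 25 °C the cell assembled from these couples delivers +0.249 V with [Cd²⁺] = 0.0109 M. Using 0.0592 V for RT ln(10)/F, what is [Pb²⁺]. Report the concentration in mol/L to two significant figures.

0.0021 M

Pb²⁺/Pb is the cathode, Cd²⁺/Cd the anode: E°cell = +0.27 V, n = 2.
Overall reaction: Pb²⁺(aq) + Cd(s) → Pb(s) + Cd²⁺(aq); Q = [Cd²⁺]^1/[Pb²⁺]^1.
From E = E° − (0.0592/n) log Q: log Q = (E° − E)·n/0.0592 = (+0.27 − (+0.249))·2/0.0592 = 0.7095.
So 1·log[Pb²⁺] = 1·log(0.0109) − log Q = -1.9626 − (0.7095) = -2.6721; [Pb²⁺] = 10^(-2.6721) ≈ 0.0021 M.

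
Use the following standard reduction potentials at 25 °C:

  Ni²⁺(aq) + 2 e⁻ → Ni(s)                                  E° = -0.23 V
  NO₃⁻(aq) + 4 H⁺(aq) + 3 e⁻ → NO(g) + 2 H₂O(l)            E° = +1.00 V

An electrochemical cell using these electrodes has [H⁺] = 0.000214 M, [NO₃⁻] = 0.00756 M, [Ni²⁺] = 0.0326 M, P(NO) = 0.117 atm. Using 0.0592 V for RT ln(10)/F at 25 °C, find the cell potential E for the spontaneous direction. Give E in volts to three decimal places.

NO₃⁻/NO is the cathode (higher E°), Ni²⁺/Ni the anode: E°cell = +1.00 − (-0.23) = +1.23 V, n = 6.
Overall: 2 NO₃⁻(aq) + 8 H⁺(aq) + 3 Ni(s) → 2 NO(g) + 4 H₂O(l) + 3 Ni²⁺(aq)
Q = P(NO)^2·[Ni²⁺]^3 / ([NO₃⁻]^2·[H⁺]^8); log Q = 27.276.
E = E° − (0.0592/n) log Q = +1.23 − (0.0592/6)(27.276) = +0.961 V.

+0.961 V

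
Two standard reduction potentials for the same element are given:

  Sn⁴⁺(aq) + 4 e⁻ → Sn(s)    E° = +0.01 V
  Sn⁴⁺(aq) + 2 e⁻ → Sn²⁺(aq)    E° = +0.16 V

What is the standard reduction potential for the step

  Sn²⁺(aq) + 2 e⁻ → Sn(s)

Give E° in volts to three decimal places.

Sequential free energies add, so n₃E°₃ = n₁E°₁ + n₂E°₂.
With n₃ = 4, and the known step contributing 2×(+0.16) V, the unknown satisfies 2·E° = 4×(+0.01) − 2×(+0.16) = -0.280.
E° = -0.280 / 2 = -0.140 V.

-0.140 V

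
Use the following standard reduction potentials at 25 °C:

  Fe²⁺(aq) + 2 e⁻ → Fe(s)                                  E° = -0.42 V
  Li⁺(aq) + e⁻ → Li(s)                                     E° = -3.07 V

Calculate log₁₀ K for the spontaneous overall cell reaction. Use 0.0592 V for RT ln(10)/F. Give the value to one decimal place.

89.5

Cathode: Fe²⁺/Fe; anode: Li⁺/Li. E°cell = +2.65 V, n = 2.
log K = nE°cell / 0.0592 = (2)(+2.65) / 0.0592 = 89.5.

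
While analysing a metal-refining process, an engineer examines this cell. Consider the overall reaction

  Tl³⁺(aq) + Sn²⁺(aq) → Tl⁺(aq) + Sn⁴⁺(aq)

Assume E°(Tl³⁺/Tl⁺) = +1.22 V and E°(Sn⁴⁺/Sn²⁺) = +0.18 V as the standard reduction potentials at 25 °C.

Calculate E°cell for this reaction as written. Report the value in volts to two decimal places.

The Tl³⁺/Tl⁺ couple has the higher reduction potential, so it is the cathode; Sn⁴⁺/Sn²⁺ is oxidised at the anode.
E°cell = E°(cathode) − E°(anode) = (+1.22) − (+0.18) = +1.04 V.
Since E°cell > 0, the reaction is spontaneous under standard conditions.

+1.04 V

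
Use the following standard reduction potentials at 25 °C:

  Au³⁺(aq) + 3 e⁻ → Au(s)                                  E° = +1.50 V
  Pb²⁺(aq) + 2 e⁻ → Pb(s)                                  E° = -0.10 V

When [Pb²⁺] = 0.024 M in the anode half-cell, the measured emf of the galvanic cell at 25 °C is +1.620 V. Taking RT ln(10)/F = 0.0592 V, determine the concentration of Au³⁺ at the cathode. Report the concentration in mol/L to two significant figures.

Au³⁺/Au is the cathode, Pb²⁺/Pb the anode: E°cell = +1.60 V, n = 6.
Overall reaction: 2 Au³⁺(aq) + 3 Pb(s) → 2 Au(s) + 3 Pb²⁺(aq); Q = [Pb²⁺]^3/[Au³⁺]^2.
From E = E° − (0.0592/n) log Q: log Q = (E° − E)·n/0.0592 = (+1.60 − (+1.620))·6/0.0592 = -2.0270.
So 2·log[Au³⁺] = 3·log(0.024) − log Q = -4.8594 − (-2.0270) = -2.8324; log[Au³⁺] = -2.8324 / 2 = -1.4162; [Au³⁺] = 10^(-1.4162) ≈ 0.038 M.

0.038 M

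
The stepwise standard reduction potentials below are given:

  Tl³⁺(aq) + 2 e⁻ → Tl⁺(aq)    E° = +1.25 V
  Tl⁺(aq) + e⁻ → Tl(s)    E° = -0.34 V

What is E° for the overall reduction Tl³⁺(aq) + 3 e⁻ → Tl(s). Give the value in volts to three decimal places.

Standard free energies of sequential steps add: ΔG°₃ = ΔG°₁ + ΔG°₂, so n₃E°₃ = n₁E°₁ + n₂E°₂.
E°₃ = (2×+1.25 + 1×-0.34) / 3 = (+2.160) / 3 = +0.720 V.
E° values themselves are not directly additive — weighting by electron count is essential.

+0.720 V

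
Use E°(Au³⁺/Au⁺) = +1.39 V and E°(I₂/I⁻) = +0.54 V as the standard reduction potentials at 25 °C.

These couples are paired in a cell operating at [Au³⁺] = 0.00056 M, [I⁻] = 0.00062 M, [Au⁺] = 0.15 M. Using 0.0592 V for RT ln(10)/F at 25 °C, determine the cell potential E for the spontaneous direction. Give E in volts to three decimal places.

Au³⁺/Au⁺ is the cathode (higher E°), I₂/I⁻ the anode: E°cell = +1.39 − (+0.54) = +0.85 V, n = 2.
Overall: Au³⁺(aq) + 2 I⁻(aq) → Au⁺(aq) + I₂(s)
Q = [Au⁺] / ([Au³⁺]·[I⁻]^2); log Q = 8.843.
E = E° − (0.0592/n) log Q = +0.85 − (0.0592/2)(8.843) = +0.588 V.

+0.588 V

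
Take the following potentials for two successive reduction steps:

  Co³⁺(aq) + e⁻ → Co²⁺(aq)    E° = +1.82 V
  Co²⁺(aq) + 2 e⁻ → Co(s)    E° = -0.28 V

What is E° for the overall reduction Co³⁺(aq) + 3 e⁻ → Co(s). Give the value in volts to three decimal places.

Standard free energies of sequential steps add: ΔG°₃ = ΔG°₁ + ΔG°₂, so n₃E°₃ = n₁E°₁ + n₂E°₂.
E°₃ = (1×+1.82 + 2×-0.28) / 3 = (+1.260) / 3 = +0.420 V.

+0.420 V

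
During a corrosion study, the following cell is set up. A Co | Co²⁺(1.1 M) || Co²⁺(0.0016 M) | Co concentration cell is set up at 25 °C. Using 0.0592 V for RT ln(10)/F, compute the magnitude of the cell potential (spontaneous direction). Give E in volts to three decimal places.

For a concentration cell E°cell = 0. The 1.1 M side is the cathode (reduction is favoured where [Co²⁺] is higher).
With n = 2, E = −(0.0592/2) log([Co²⁺]ₐₙ/[Co²⁺]꜀ₐₜ) = −(0.0592/2) log(0.0016/1.1) = −(0.0592/2)(-2.837) = +0.084 V.

+0.084 V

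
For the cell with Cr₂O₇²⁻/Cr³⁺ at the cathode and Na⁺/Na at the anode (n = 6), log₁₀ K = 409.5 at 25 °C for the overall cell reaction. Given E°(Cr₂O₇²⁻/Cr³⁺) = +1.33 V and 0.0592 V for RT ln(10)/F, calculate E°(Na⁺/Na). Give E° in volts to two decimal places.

-2.71 V

E°cell = (0.0592/n)·log K = (0.0592/6)(409.5) = +4.040 V.
Since Cr₂O₇²⁻/Cr³⁺ is the cathode and Na⁺/Na the anode, E°cell = E°(Cr₂O₇²⁻/Cr³⁺) − E°(Na⁺/Na).
So E°(Na⁺/Na) = E°(Cr₂O₇²⁻/Cr³⁺) − E°cell = (+1.33) − (+4.040) = -2.71 V.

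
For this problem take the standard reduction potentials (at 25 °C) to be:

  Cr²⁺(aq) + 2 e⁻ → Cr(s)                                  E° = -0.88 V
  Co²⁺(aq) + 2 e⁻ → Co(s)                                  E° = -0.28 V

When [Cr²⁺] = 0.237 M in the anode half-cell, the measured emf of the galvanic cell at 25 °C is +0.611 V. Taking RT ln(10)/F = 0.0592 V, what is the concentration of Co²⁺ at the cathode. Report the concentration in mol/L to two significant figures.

0.56 M

Co²⁺/Co is the cathode, Cr²⁺/Cr the anode: E°cell = +0.60 V, n = 2.
Overall reaction: Co²⁺(aq) + Cr(s) → Co(s) + Cr²⁺(aq); Q = [Cr²⁺]^1/[Co²⁺]^1.
From E = E° − (0.0592/n) log Q: log Q = (E° − E)·n/0.0592 = (+0.60 − (+0.611))·2/0.0592 = -0.3716.
So 1·log[Co²⁺] = 1·log(0.237) − log Q = -0.6253 − (-0.3716) = -0.2537; [Co²⁺] = 10^(-0.2537) ≈ 0.56 M.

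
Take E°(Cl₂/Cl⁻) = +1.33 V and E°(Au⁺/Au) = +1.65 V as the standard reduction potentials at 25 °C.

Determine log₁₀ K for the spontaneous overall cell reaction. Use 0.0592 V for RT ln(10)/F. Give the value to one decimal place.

Cathode: Au⁺/Au; anode: Cl₂/Cl⁻. E°cell = +0.32 V, n = 2.
log K = nE°cell / 0.0592 = (2)(+0.32) / 0.0592 = 10.8.

10.8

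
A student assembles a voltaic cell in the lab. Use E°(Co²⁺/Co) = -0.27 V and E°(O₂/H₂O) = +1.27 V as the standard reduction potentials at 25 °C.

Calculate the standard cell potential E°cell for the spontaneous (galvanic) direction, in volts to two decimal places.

The O₂/H₂O couple has the higher reduction potential, so it is the cathode; Co²⁺/Co is oxidised at the anode.
E°cell = E°(cathode) − E°(anode) = (+1.27) − (-0.27) = +1.54 V.

+1.54 V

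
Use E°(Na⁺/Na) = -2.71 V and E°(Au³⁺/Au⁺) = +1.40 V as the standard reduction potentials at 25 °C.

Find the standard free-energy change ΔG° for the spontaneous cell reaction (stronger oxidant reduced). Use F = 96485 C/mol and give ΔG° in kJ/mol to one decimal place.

Au³⁺/Au⁺ (E° = +1.40 V) is the cathode; Na⁺/Na (E° = -2.71 V) is the anode, so E°cell = +4.11 V.
Balancing electrons gives n = 2 (lcm of 2 and 1).
ΔG° = −nFE° = −(2)(96485)(+4.11) = -793,107 J = -793.1 kJ/mol.

-793.1 kJ/mol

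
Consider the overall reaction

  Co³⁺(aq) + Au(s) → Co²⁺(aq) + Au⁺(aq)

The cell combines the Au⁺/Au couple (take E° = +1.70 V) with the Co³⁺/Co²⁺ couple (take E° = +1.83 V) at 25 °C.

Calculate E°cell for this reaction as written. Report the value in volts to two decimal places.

The Co³⁺/Co²⁺ couple has the higher reduction potential, so it is the cathode; Au⁺/Au is oxidised at the anode.
E°cell = E°(cathode) − E°(anode) = (+1.83) − (+1.70) = +0.13 V.

+0.13 V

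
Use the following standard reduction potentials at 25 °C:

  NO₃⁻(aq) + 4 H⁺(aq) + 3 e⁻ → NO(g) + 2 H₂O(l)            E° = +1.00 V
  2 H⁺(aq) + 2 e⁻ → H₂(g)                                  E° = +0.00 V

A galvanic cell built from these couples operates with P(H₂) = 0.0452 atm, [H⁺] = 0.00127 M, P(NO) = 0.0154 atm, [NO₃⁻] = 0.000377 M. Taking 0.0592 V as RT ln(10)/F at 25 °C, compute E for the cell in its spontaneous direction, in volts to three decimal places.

NO₃⁻/NO is the cathode (higher E°), H⁺/H₂ the anode: E°cell = +1.00 − (+0.00) = +1.00 V, n = 6.
Overall: 2 NO₃⁻(aq) + 2 H⁺(aq) + 3 H₂(g) → 2 NO(g) + 4 H₂O(l)
Q = P(NO)^2 / ([NO₃⁻]^2·[H⁺]^2·P(H₂)^3); log Q = 13.049.
E = E° − (0.0592/n) log Q = +1.00 − (0.0592/6)(13.049) = +0.871 V.

+0.871 V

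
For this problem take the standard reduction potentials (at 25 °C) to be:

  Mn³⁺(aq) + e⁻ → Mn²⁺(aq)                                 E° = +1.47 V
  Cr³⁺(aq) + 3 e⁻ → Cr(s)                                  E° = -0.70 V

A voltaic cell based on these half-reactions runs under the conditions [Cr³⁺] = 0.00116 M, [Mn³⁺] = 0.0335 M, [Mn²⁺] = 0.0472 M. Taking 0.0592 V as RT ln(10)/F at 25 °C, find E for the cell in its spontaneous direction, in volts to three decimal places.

+2.219 V

Mn³⁺/Mn²⁺ is the cathode (higher E°), Cr³⁺/Cr the anode: E°cell = +1.47 − (-0.70) = +2.17 V, n = 3.
Overall: 3 Mn³⁺(aq) + Cr(s) → 3 Mn²⁺(aq) + Cr³⁺(aq)
Q = [Mn²⁺]^3·[Cr³⁺] / ([Mn³⁺]^3); log Q = -2.489.
E = E° − (0.0592/n) log Q = +2.17 − (0.0592/3)(-2.489) = +2.219 V.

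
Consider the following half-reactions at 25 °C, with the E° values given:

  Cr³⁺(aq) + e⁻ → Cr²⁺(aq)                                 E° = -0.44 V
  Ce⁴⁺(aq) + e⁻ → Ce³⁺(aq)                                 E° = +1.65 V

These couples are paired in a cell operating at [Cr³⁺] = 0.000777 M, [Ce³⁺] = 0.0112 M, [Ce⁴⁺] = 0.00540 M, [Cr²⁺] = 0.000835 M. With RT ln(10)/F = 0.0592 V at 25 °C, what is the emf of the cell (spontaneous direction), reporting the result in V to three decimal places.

Ce⁴⁺/Ce³⁺ is the cathode (higher E°), Cr³⁺/Cr²⁺ the anode: E°cell = +1.65 − (-0.44) = +2.09 V, n = 1.
Overall: Ce⁴⁺(aq) + Cr²⁺(aq) → Ce³⁺(aq) + Cr³⁺(aq)
Q = [Ce³⁺]·[Cr³⁺] / ([Ce⁴⁺]·[Cr²⁺]); log Q = 0.286.
E = E° − (0.0592/n) log Q = +2.09 − (0.0592/1)(0.286) = +2.073 V.

+2.073 V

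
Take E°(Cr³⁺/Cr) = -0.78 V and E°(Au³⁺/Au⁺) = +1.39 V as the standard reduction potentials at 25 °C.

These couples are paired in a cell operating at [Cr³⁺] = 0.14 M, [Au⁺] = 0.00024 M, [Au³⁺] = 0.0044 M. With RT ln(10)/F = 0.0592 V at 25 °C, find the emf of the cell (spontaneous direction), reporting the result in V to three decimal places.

+2.224 V

Au³⁺/Au⁺ is the cathode (higher E°), Cr³⁺/Cr the anode: E°cell = +1.39 − (-0.78) = +2.17 V, n = 6.
Overall: 3 Au³⁺(aq) + 2 Cr(s) → 3 Au⁺(aq) + 2 Cr³⁺(aq)
Q = [Au⁺]^3·[Cr³⁺]^2 / ([Au³⁺]^3); log Q = -5.497.
E = E° − (0.0592/n) log Q = +2.17 − (0.0592/6)(-5.497) = +2.224 V.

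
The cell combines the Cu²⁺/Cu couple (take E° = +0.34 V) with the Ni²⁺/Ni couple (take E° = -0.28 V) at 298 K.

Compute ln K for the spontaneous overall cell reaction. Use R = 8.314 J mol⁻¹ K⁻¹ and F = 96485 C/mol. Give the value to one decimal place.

Cathode: Cu²⁺/Cu; anode: Ni²⁺/Ni. E°cell = (+0.34) − (-0.28) = +0.62 V, with n = 2.
ΔG° = −nFE° = −RT ln K, so ln K = nFE°/(RT) = (2)(96485)(+0.62) / ((8.314)(298)) = 48.290.

48.3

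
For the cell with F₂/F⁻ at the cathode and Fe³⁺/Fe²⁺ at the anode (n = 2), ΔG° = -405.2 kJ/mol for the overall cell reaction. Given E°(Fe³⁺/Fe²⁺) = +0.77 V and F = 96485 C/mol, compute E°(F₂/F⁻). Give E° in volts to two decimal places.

+2.87 V

E°cell = −ΔG°/(nF) = −(-405.2×10³)/((2)(96485)) = +2.100 V.
Since F₂/F⁻ is the cathode and Fe³⁺/Fe²⁺ the anode, E°cell = E°(F₂/F⁻) − E°(Fe³⁺/Fe²⁺).
So E°(F₂/F⁻) = E°cell + E°(Fe³⁺/Fe²⁺) = +2.100 + (+0.77) = +2.87 V.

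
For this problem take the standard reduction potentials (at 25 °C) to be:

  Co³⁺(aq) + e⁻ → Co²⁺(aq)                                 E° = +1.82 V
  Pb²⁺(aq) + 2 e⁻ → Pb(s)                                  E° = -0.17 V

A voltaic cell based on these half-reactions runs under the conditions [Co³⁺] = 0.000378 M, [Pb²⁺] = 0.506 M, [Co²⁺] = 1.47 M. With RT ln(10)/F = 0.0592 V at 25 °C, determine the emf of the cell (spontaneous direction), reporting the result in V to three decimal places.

+1.786 V

Co³⁺/Co²⁺ is the cathode (higher E°), Pb²⁺/Pb the anode: E°cell = +1.82 − (-0.17) = +1.99 V, n = 2.
Overall: 2 Co³⁺(aq) + Pb(s) → 2 Co²⁺(aq) + Pb²⁺(aq)
Q = [Co²⁺]^2·[Pb²⁺] / ([Co³⁺]^2); log Q = 6.884.
E = E° − (0.0592/n) log Q = +1.99 − (0.0592/2)(6.884) = +1.786 V.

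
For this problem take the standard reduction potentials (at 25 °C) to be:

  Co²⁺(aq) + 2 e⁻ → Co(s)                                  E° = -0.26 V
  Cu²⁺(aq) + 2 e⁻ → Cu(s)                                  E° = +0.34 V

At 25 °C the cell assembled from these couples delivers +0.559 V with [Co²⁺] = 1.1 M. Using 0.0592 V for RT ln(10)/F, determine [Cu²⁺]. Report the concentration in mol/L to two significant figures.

0.045 M

Cu²⁺/Cu is the cathode, Co²⁺/Co the anode: E°cell = +0.60 V, n = 2.
Overall reaction: Cu²⁺(aq) + Co(s) → Cu(s) + Co²⁺(aq); Q = [Co²⁺]^1/[Cu²⁺]^1.
From E = E° − (0.0592/n) log Q: log Q = (E° − E)·n/0.0592 = (+0.60 − (+0.559))·2/0.0592 = 1.3851.
So 1·log[Cu²⁺] = 1·log(1.1) − log Q = 0.0414 − (1.3851) = -1.3437; [Cu²⁺] = 10^(-1.3437) ≈ 0.045 M.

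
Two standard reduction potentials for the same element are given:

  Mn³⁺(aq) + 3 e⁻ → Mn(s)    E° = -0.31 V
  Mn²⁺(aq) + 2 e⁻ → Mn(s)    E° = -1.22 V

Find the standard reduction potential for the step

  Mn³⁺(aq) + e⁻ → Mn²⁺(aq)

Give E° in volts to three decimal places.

+1.510 V

Sequential free energies add, so n₃E°₃ = n₁E°₁ + n₂E°₂.
With n₃ = 3, and the known step contributing 2×(-1.22) V, the unknown satisfies 1·E° = 3×(-0.31) − 2×(-1.22) = +1.510.
E° = +1.510 / 1 = +1.510 V.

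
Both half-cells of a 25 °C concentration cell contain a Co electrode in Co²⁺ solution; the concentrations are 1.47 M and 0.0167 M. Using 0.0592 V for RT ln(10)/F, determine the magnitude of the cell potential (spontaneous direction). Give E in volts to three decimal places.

+0.058 V

For a concentration cell E°cell = 0. The 1.47 M side is the cathode (reduction is favoured where [Co²⁺] is higher).
With n = 2, E = −(0.0592/2) log([Co²⁺]ₐₙ/[Co²⁺]꜀ₐₜ) = −(0.0592/2) log(0.0167/1.47) = −(0.0592/2)(-1.945) = +0.058 V.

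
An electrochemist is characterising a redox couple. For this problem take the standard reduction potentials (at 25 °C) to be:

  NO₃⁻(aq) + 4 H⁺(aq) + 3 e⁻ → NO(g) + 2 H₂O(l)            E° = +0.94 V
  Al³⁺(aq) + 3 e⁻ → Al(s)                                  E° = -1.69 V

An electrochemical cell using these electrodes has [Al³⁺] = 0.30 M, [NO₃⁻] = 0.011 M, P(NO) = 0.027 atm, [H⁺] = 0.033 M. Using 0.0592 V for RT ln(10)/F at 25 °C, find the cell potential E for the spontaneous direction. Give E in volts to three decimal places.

+2.516 V

NO₃⁻/NO is the cathode (higher E°), Al³⁺/Al the anode: E°cell = +0.94 − (-1.69) = +2.63 V, n = 3.
Overall: NO₃⁻(aq) + 4 H⁺(aq) + Al(s) → NO(g) + 2 H₂O(l) + Al³⁺(aq)
Q = P(NO)·[Al³⁺] / ([NO₃⁻]·[H⁺]^4); log Q = 5.793.
E = E° − (0.0592/n) log Q = +2.63 − (0.0592/3)(5.793) = +2.516 V.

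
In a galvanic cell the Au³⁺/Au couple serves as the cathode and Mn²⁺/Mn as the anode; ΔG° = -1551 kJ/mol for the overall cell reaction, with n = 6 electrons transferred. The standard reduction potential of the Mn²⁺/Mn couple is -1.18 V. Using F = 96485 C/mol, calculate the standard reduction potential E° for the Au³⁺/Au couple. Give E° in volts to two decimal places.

E°cell = −ΔG°/(nF) = −(-1551×10³)/((6)(96485)) = +2.679 V.
Since Au³⁺/Au is the cathode and Mn²⁺/Mn the anode, E°cell = E°(Au³⁺/Au) − E°(Mn²⁺/Mn).
So E°(Au³⁺/Au) = E°cell + E°(Mn²⁺/Mn) = +2.679 + (-1.18) = +1.50 V.

+1.50 V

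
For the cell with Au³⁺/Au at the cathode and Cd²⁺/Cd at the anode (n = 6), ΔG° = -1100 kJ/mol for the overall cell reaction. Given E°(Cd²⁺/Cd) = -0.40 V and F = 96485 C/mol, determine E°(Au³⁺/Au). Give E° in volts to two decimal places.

+1.50 V

E°cell = −ΔG°/(nF) = −(-1100×10³)/((6)(96485)) = +1.900 V.
Since Au³⁺/Au is the cathode and Cd²⁺/Cd the anode, E°cell = E°(Au³⁺/Au) − E°(Cd²⁺/Cd).
So E°(Au³⁺/Au) = E°cell + E°(Cd²⁺/Cd) = +1.900 + (-0.40) = +1.50 V.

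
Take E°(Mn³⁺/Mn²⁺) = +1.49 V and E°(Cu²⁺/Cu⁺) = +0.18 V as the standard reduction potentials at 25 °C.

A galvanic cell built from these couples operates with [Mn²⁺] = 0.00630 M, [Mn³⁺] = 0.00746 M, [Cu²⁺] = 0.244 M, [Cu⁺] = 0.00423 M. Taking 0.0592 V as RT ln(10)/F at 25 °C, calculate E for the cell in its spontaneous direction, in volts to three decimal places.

Mn³⁺/Mn²⁺ is the cathode (higher E°), Cu²⁺/Cu⁺ the anode: E°cell = +1.49 − (+0.18) = +1.31 V, n = 1.
Overall: Mn³⁺(aq) + Cu⁺(aq) → Mn²⁺(aq) + Cu²⁺(aq)
Q = [Mn²⁺]·[Cu²⁺] / ([Mn³⁺]·[Cu⁺]); log Q = 1.688.
E = E° − (0.0592/n) log Q = +1.31 − (0.0592/1)(1.688) = +1.210 V.

+1.210 V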